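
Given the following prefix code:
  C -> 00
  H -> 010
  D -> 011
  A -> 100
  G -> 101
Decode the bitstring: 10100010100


Decoding step by step:
Bits 101 -> G
Bits 00 -> C
Bits 010 -> H
Bits 100 -> A


Decoded message: GCHA


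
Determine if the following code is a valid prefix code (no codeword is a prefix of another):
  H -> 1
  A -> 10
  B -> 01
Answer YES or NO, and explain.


Checking each pair (does one codeword prefix another?):
  H='1' vs A='10': prefix -- VIOLATION

NO -- this is NOT a valid prefix code. H (1) is a prefix of A (10).


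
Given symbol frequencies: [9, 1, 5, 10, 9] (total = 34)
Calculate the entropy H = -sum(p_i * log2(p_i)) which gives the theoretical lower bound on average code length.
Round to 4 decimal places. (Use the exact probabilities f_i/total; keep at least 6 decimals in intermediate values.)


Per-symbol terms -p_i * log2(p_i) with p_i = f_i/34:
  p = 9/34 = 0.264706: log2(p) = -1.917538, -p*log2(p) = 0.507584
  p = 1/34 = 0.029412: log2(p) = -5.087463, -p*log2(p) = 0.149631
  p = 5/34 = 0.147059: log2(p) = -2.765535, -p*log2(p) = 0.406696
  p = 10/34 = 0.294118: log2(p) = -1.765535, -p*log2(p) = 0.519275
  p = 9/34 = 0.264706: log2(p) = -1.917538, -p*log2(p) = 0.507584
H = 0.507584 + 0.149631 + 0.406696 + 0.519275 + 0.507584 = 2.090770

H = 2.0908 bits/symbol


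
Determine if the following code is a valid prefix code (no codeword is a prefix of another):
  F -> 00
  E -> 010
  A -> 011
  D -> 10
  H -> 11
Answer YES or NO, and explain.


Checking each pair (does one codeword prefix another?):
  F='00' vs E='010': no prefix
  F='00' vs A='011': no prefix
  F='00' vs D='10': no prefix
  F='00' vs H='11': no prefix
  E='010' vs F='00': no prefix
  E='010' vs A='011': no prefix
  E='010' vs D='10': no prefix
  E='010' vs H='11': no prefix
  A='011' vs F='00': no prefix
  A='011' vs E='010': no prefix
  A='011' vs D='10': no prefix
  A='011' vs H='11': no prefix
  D='10' vs F='00': no prefix
  D='10' vs E='010': no prefix
  D='10' vs A='011': no prefix
  D='10' vs H='11': no prefix
  H='11' vs F='00': no prefix
  H='11' vs E='010': no prefix
  H='11' vs A='011': no prefix
  H='11' vs D='10': no prefix
No violation found over all pairs.

YES -- this is a valid prefix code. No codeword is a prefix of any other codeword.


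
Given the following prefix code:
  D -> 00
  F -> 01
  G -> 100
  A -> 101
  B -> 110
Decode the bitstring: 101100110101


Decoding step by step:
Bits 101 -> A
Bits 100 -> G
Bits 110 -> B
Bits 101 -> A


Decoded message: AGBA


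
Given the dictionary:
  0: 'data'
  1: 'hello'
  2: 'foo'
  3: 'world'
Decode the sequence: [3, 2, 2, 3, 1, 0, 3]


Look up each index in the dictionary:
  3 -> 'world'
  2 -> 'foo'
  2 -> 'foo'
  3 -> 'world'
  1 -> 'hello'
  0 -> 'data'
  3 -> 'world'

Decoded: "world foo foo world hello data world"


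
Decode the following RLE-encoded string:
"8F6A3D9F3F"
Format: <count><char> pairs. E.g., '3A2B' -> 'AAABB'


Expanding each <count><char> pair:
  8F -> 'FFFFFFFF'
  6A -> 'AAAAAA'
  3D -> 'DDD'
  9F -> 'FFFFFFFFF'
  3F -> 'FFF'

Decoded = FFFFFFFFAAAAAADDDFFFFFFFFFFFF


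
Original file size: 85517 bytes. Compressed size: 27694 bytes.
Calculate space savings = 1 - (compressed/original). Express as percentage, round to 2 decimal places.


ratio = compressed/original = 27694/85517 = 0.323842
savings = 1 - ratio = 1 - 0.323842 = 0.676158
as a percentage: 0.676158 * 100 = 67.62%

Space savings = 1 - 27694/85517 = 67.62%


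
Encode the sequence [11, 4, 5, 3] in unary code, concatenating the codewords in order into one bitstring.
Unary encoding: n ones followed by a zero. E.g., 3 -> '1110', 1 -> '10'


Encode each number as n ones followed by a terminating 0:
  11 -> 111111111110 (12 bits)
  4 -> 11110 (5 bits)
  5 -> 111110 (6 bits)
  3 -> 1110 (4 bits)
Total length = 12 + 5 + 6 + 4 = 27 bits.

Unary([11, 4, 5, 3]) = 111111111110111101111101110 (27 bits)


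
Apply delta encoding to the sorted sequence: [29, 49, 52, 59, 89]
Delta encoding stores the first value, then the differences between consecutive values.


First value: 29
Deltas:
  49 - 29 = 20
  52 - 49 = 3
  59 - 52 = 7
  89 - 59 = 30


Delta encoded: [29, 20, 3, 7, 30]


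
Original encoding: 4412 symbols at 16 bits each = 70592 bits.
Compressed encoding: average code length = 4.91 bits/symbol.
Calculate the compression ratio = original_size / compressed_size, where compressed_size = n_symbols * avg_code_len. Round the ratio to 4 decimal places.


original_size = n_symbols * orig_bits = 4412 * 16 = 70592 bits
compressed_size = n_symbols * avg_code_len = 4412 * 4.91 = 21662.92 bits
ratio = original_size / compressed_size = 70592 / 21662.92 = 3.2587

Compression ratio = 3.2587


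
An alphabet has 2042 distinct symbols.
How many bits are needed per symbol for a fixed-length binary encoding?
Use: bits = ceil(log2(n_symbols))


log2(2042) = 10.9958
Bracket: 2^10 = 1024 < 2042 <= 2^11 = 2048
So ceil(log2(2042)) = 11

bits = ceil(log2(2042)) = ceil(10.9958) = 11 bits


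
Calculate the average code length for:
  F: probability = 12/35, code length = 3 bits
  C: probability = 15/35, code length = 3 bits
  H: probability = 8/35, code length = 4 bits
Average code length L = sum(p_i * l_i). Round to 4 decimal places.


Weighted contributions p_i * l_i:
  F: (12/35) * 3 = 36/35
  C: (15/35) * 3 = 45/35
  H: (8/35) * 4 = 32/35
Sum = (36 + 45 + 32)/35 = 113/35

L = 113/35 = 3.2286 bits/symbol


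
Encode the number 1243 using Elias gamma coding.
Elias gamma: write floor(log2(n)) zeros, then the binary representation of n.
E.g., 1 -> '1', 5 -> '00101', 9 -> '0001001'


num_bits = floor(log2(1243)) + 1 = 11
leading_zeros = num_bits - 1 = 10
binary(1243) = 10011011011

Elias gamma(1243) = '0000000000' + '10011011011' = 000000000010011011011 (21 bits)


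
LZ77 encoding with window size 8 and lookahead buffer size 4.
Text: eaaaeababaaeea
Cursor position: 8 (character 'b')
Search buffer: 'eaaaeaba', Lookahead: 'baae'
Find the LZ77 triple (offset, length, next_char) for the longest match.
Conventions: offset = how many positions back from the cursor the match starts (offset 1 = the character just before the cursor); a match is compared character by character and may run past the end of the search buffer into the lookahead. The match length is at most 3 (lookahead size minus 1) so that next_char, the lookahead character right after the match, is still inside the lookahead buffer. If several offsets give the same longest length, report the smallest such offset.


Try each offset into the search buffer:
  offset=1 (pos 7, char 'a'): match length 0
  offset=2 (pos 6, char 'b'): match length 2
  offset=3 (pos 5, char 'a'): match length 0
  offset=4 (pos 4, char 'e'): match length 0
  offset=5 (pos 3, char 'a'): match length 0
  offset=6 (pos 2, char 'a'): match length 0
  offset=7 (pos 1, char 'a'): match length 0
  offset=8 (pos 0, char 'e'): match length 0
Longest match has length 2 at offset 2.
next_char = character at position 8 + 2 = 10 -> 'a'

Best match: offset=2, length=2 (matching 'ba' starting at position 6)
LZ77 triple: (2, 2, 'a')


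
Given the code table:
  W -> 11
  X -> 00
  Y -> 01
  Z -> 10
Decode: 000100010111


Decoding:
00 -> X
01 -> Y
00 -> X
01 -> Y
01 -> Y
11 -> W


Result: XYXYYW


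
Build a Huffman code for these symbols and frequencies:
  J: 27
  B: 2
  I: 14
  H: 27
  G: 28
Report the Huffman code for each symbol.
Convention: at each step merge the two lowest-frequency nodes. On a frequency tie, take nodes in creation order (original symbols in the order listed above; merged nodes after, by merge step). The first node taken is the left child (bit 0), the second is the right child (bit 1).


Huffman tree construction:
Step 1: Merge B(2) + I(14) = 16
Step 2: Merge (B+I)(16) + J(27) = 43
Step 3: Merge H(27) + G(28) = 55
Step 4: Merge ((B+I)+J)(43) + (H+G)(55) = 98
Read each symbol's code off the tree from the root (left child = 0, right child = 1).

Codes:
  J: 01 (length 2)
  B: 000 (length 3)
  I: 001 (length 3)
  H: 10 (length 2)
  G: 11 (length 2)
Average code length: 212/98 = 2.1633 bits/symbol


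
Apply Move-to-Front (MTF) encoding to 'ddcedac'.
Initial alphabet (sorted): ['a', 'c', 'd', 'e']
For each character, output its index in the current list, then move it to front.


MTF encoding:
'd': index 2 in ['a', 'c', 'd', 'e'] -> ['d', 'a', 'c', 'e']
'd': index 0 in ['d', 'a', 'c', 'e'] -> ['d', 'a', 'c', 'e']
'c': index 2 in ['d', 'a', 'c', 'e'] -> ['c', 'd', 'a', 'e']
'e': index 3 in ['c', 'd', 'a', 'e'] -> ['e', 'c', 'd', 'a']
'd': index 2 in ['e', 'c', 'd', 'a'] -> ['d', 'e', 'c', 'a']
'a': index 3 in ['d', 'e', 'c', 'a'] -> ['a', 'd', 'e', 'c']
'c': index 3 in ['a', 'd', 'e', 'c'] -> ['c', 'a', 'd', 'e']


Output: [2, 0, 2, 3, 2, 3, 3]


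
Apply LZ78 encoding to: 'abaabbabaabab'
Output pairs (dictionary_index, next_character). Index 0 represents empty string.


LZ78 encoding steps:
Dictionary: {0: ''}
Step 1: w='' (idx 0), next='a' -> output (0, 'a'), add 'a' as idx 1
Step 2: w='' (idx 0), next='b' -> output (0, 'b'), add 'b' as idx 2
Step 3: w='a' (idx 1), next='a' -> output (1, 'a'), add 'aa' as idx 3
Step 4: w='b' (idx 2), next='b' -> output (2, 'b'), add 'bb' as idx 4
Step 5: w='a' (idx 1), next='b' -> output (1, 'b'), add 'ab' as idx 5
Step 6: w='aa' (idx 3), next='b' -> output (3, 'b'), add 'aab' as idx 6
Step 7: w='ab' (idx 5), end of input -> output (5, '')


Encoded: [(0, 'a'), (0, 'b'), (1, 'a'), (2, 'b'), (1, 'b'), (3, 'b'), (5, '')]


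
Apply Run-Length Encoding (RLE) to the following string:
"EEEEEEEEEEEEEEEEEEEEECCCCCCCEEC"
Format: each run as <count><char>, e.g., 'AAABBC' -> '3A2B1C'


Scanning runs left to right:
  i=0: run of 'E' x 21 -> '21E'
  i=21: run of 'C' x 7 -> '7C'
  i=28: run of 'E' x 2 -> '2E'
  i=30: run of 'C' x 1 -> '1C'

RLE = 21E7C2E1C


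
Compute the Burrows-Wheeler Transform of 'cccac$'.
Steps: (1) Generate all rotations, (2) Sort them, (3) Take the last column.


Rotations (sorted):
  0: $cccac -> last char: c
  1: ac$ccc -> last char: c
  2: c$ccca -> last char: a
  3: cac$cc -> last char: c
  4: ccac$c -> last char: c
  5: cccac$ -> last char: $


BWT = ccacc$


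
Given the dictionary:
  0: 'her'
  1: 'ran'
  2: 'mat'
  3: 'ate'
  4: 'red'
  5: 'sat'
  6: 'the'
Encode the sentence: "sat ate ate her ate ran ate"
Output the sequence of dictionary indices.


Look up each word in the dictionary:
  'sat' -> 5
  'ate' -> 3
  'ate' -> 3
  'her' -> 0
  'ate' -> 3
  'ran' -> 1
  'ate' -> 3

Encoded: [5, 3, 3, 0, 3, 1, 3]


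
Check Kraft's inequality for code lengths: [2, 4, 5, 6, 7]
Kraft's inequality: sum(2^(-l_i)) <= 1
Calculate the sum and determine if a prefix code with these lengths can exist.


Sum = 2^(-2) + 2^(-4) + 2^(-5) + 2^(-6) + 2^(-7)
    = 0.25 + 0.0625 + 0.03125 + 0.015625 + 0.0078125
    = 47/128 = 0.3671875
Since 0.3671875 <= 1, Kraft's inequality IS satisfied.
A prefix code with these lengths CAN exist.

Kraft sum = 0.3671875. Satisfied.


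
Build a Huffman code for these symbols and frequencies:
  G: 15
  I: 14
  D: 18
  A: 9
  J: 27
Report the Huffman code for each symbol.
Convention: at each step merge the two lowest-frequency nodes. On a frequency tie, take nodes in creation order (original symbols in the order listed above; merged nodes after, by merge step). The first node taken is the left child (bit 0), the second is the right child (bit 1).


Huffman tree construction:
Step 1: Merge A(9) + I(14) = 23
Step 2: Merge G(15) + D(18) = 33
Step 3: Merge (A+I)(23) + J(27) = 50
Step 4: Merge (G+D)(33) + ((A+I)+J)(50) = 83
Read each symbol's code off the tree from the root (left child = 0, right child = 1).

Codes:
  G: 00 (length 2)
  I: 101 (length 3)
  D: 01 (length 2)
  A: 100 (length 3)
  J: 11 (length 2)
Average code length: 189/83 = 2.2771 bits/symbol


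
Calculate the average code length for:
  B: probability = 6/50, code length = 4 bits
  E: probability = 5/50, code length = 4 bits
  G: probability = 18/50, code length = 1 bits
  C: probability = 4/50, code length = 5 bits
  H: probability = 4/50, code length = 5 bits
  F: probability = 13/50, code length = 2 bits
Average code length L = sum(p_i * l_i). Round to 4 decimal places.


Weighted contributions p_i * l_i:
  B: (6/50) * 4 = 24/50
  E: (5/50) * 4 = 20/50
  G: (18/50) * 1 = 18/50
  C: (4/50) * 5 = 20/50
  H: (4/50) * 5 = 20/50
  F: (13/50) * 2 = 26/50
Sum = (24 + 20 + 18 + 20 + 20 + 26)/50 = 128/50

L = 128/50 = 2.5600 bits/symbol


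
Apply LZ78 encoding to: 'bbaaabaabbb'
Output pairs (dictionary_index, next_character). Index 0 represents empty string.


LZ78 encoding steps:
Dictionary: {0: ''}
Step 1: w='' (idx 0), next='b' -> output (0, 'b'), add 'b' as idx 1
Step 2: w='b' (idx 1), next='a' -> output (1, 'a'), add 'ba' as idx 2
Step 3: w='' (idx 0), next='a' -> output (0, 'a'), add 'a' as idx 3
Step 4: w='a' (idx 3), next='b' -> output (3, 'b'), add 'ab' as idx 4
Step 5: w='a' (idx 3), next='a' -> output (3, 'a'), add 'aa' as idx 5
Step 6: w='b' (idx 1), next='b' -> output (1, 'b'), add 'bb' as idx 6
Step 7: w='b' (idx 1), end of input -> output (1, '')


Encoded: [(0, 'b'), (1, 'a'), (0, 'a'), (3, 'b'), (3, 'a'), (1, 'b'), (1, '')]


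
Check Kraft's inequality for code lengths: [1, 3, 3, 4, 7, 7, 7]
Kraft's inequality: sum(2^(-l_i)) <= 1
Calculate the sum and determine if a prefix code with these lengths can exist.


Sum = 2^(-1) + 2^(-3) + 2^(-3) + 2^(-4) + 2^(-7) + 2^(-7) + 2^(-7)
    = 0.5 + 0.125 + 0.125 + 0.0625 + 0.0078125 + 0.0078125 + 0.0078125
    = 107/128 = 0.8359375
Since 0.8359375 <= 1, Kraft's inequality IS satisfied.
A prefix code with these lengths CAN exist.

Kraft sum = 0.8359375. Satisfied.


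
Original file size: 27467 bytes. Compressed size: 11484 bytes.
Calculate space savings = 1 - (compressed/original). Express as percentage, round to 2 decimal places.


ratio = compressed/original = 11484/27467 = 0.418102
savings = 1 - ratio = 1 - 0.418102 = 0.581898
as a percentage: 0.581898 * 100 = 58.19%

Space savings = 1 - 11484/27467 = 58.19%


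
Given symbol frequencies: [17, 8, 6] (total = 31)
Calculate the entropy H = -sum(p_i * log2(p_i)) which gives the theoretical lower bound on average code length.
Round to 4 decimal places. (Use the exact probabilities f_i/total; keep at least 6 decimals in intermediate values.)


Per-symbol terms -p_i * log2(p_i) with p_i = f_i/31:
  p = 17/31 = 0.548387: log2(p) = -0.866733, -p*log2(p) = 0.475305
  p = 8/31 = 0.258065: log2(p) = -1.954196, -p*log2(p) = 0.504309
  p = 6/31 = 0.193548: log2(p) = -2.369234, -p*log2(p) = 0.458561
H = 0.475305 + 0.504309 + 0.458561 = 1.438175

H = 1.4382 bits/symbol


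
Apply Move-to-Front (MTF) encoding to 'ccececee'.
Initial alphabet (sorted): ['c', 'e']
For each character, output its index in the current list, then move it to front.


MTF encoding:
'c': index 0 in ['c', 'e'] -> ['c', 'e']
'c': index 0 in ['c', 'e'] -> ['c', 'e']
'e': index 1 in ['c', 'e'] -> ['e', 'c']
'c': index 1 in ['e', 'c'] -> ['c', 'e']
'e': index 1 in ['c', 'e'] -> ['e', 'c']
'c': index 1 in ['e', 'c'] -> ['c', 'e']
'e': index 1 in ['c', 'e'] -> ['e', 'c']
'e': index 0 in ['e', 'c'] -> ['e', 'c']


Output: [0, 0, 1, 1, 1, 1, 1, 0]


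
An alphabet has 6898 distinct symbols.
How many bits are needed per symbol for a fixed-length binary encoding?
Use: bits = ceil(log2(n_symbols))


log2(6898) = 12.752
Bracket: 2^12 = 4096 < 6898 <= 2^13 = 8192
So ceil(log2(6898)) = 13

bits = ceil(log2(6898)) = ceil(12.752) = 13 bits


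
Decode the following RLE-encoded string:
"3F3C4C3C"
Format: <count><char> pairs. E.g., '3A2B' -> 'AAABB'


Expanding each <count><char> pair:
  3F -> 'FFF'
  3C -> 'CCC'
  4C -> 'CCCC'
  3C -> 'CCC'

Decoded = FFFCCCCCCCCCC


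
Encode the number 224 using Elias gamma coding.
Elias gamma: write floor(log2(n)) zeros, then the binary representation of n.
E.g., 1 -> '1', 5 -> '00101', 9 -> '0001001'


num_bits = floor(log2(224)) + 1 = 8
leading_zeros = num_bits - 1 = 7
binary(224) = 11100000

Elias gamma(224) = '0000000' + '11100000' = 000000011100000 (15 bits)


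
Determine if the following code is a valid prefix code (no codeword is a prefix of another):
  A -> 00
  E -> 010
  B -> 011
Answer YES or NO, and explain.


Checking each pair (does one codeword prefix another?):
  A='00' vs E='010': no prefix
  A='00' vs B='011': no prefix
  E='010' vs A='00': no prefix
  E='010' vs B='011': no prefix
  B='011' vs A='00': no prefix
  B='011' vs E='010': no prefix
No violation found over all pairs.

YES -- this is a valid prefix code. No codeword is a prefix of any other codeword.


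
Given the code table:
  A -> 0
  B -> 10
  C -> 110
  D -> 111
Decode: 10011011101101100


Decoding:
10 -> B
0 -> A
110 -> C
111 -> D
0 -> A
110 -> C
110 -> C
0 -> A


Result: BACDACCA


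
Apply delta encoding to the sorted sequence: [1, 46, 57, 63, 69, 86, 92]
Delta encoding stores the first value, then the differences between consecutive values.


First value: 1
Deltas:
  46 - 1 = 45
  57 - 46 = 11
  63 - 57 = 6
  69 - 63 = 6
  86 - 69 = 17
  92 - 86 = 6


Delta encoded: [1, 45, 11, 6, 6, 17, 6]


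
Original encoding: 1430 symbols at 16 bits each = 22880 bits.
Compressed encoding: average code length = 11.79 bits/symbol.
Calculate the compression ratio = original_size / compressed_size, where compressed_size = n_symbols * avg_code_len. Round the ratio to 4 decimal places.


original_size = n_symbols * orig_bits = 1430 * 16 = 22880 bits
compressed_size = n_symbols * avg_code_len = 1430 * 11.79 = 16859.7 bits
ratio = original_size / compressed_size = 22880 / 16859.7 = 1.3571

Compression ratio = 1.3571


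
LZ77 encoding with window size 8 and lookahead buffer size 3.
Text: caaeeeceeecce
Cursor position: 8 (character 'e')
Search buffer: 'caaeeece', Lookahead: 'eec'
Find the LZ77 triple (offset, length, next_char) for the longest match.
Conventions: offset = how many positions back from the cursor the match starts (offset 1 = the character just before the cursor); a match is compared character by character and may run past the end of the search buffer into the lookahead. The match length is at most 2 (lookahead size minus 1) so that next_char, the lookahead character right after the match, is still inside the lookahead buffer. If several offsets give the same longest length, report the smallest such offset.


Try each offset into the search buffer:
  offset=1 (pos 7, char 'e'): match length 2
  offset=2 (pos 6, char 'c'): match length 0
  offset=3 (pos 5, char 'e'): match length 1
  offset=4 (pos 4, char 'e'): match length 2
  offset=5 (pos 3, char 'e'): match length 2
  offset=6 (pos 2, char 'a'): match length 0
  offset=7 (pos 1, char 'a'): match length 0
  offset=8 (pos 0, char 'c'): match length 0
Longest match has length 2, found at offsets 1, 4, 5; take the smallest, offset 1.
next_char = character at position 8 + 2 = 10 -> 'c'

Best match: offset=1, length=2 (matching 'ee' starting at position 7)
LZ77 triple: (1, 2, 'c')


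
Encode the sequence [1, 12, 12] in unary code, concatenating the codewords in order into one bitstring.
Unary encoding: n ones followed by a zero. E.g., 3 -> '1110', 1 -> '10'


Encode each number as n ones followed by a terminating 0:
  1 -> 10 (2 bits)
  12 -> 1111111111110 (13 bits)
  12 -> 1111111111110 (13 bits)
Total length = 2 + 13 + 13 = 28 bits.

Unary([1, 12, 12]) = 1011111111111101111111111110 (28 bits)


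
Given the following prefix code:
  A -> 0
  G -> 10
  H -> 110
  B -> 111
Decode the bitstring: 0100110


Decoding step by step:
Bits 0 -> A
Bits 10 -> G
Bits 0 -> A
Bits 110 -> H


Decoded message: AGAH


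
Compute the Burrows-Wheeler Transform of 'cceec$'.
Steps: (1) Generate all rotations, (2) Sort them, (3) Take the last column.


Rotations (sorted):
  0: $cceec -> last char: c
  1: c$ccee -> last char: e
  2: cceec$ -> last char: $
  3: ceec$c -> last char: c
  4: ec$cce -> last char: e
  5: eec$cc -> last char: c


BWT = ce$cec


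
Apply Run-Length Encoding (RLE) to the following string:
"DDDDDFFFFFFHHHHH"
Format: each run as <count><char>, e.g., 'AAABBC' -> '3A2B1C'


Scanning runs left to right:
  i=0: run of 'D' x 5 -> '5D'
  i=5: run of 'F' x 6 -> '6F'
  i=11: run of 'H' x 5 -> '5H'

RLE = 5D6F5H


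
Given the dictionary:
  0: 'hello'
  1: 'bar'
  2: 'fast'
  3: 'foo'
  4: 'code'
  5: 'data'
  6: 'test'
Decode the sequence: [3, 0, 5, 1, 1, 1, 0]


Look up each index in the dictionary:
  3 -> 'foo'
  0 -> 'hello'
  5 -> 'data'
  1 -> 'bar'
  1 -> 'bar'
  1 -> 'bar'
  0 -> 'hello'

Decoded: "foo hello data bar bar bar hello"


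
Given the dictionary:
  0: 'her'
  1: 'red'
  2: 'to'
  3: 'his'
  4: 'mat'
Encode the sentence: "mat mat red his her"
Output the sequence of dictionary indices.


Look up each word in the dictionary:
  'mat' -> 4
  'mat' -> 4
  'red' -> 1
  'his' -> 3
  'her' -> 0

Encoded: [4, 4, 1, 3, 0]


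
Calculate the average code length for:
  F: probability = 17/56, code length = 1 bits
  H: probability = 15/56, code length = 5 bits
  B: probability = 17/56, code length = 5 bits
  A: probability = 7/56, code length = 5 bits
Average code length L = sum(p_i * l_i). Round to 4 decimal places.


Weighted contributions p_i * l_i:
  F: (17/56) * 1 = 17/56
  H: (15/56) * 5 = 75/56
  B: (17/56) * 5 = 85/56
  A: (7/56) * 5 = 35/56
Sum = (17 + 75 + 85 + 35)/56 = 212/56

L = 212/56 = 3.7857 bits/symbol


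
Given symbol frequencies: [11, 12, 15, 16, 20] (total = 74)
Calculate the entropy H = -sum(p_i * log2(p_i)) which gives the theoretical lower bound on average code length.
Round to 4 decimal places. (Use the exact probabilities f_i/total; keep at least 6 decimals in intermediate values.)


Per-symbol terms -p_i * log2(p_i) with p_i = f_i/74:
  p = 11/74 = 0.148649: log2(p) = -2.750022, -p*log2(p) = 0.408787
  p = 12/74 = 0.162162: log2(p) = -2.624491, -p*log2(p) = 0.425593
  p = 15/74 = 0.202703: log2(p) = -2.302563, -p*log2(p) = 0.466736
  p = 16/74 = 0.216216: log2(p) = -2.209453, -p*log2(p) = 0.477720
  p = 20/74 = 0.270270: log2(p) = -1.887525, -p*log2(p) = 0.510142
H = 0.408787 + 0.425593 + 0.466736 + 0.477720 + 0.510142 = 2.288978

H = 2.289 bits/symbol


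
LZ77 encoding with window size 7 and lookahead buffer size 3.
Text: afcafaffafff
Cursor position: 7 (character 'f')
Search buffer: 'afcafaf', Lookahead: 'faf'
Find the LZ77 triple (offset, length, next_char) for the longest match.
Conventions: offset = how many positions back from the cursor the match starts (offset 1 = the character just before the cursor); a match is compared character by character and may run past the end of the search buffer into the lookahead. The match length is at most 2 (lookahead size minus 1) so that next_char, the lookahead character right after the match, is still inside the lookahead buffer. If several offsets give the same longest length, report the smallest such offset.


Try each offset into the search buffer:
  offset=1 (pos 6, char 'f'): match length 1
  offset=2 (pos 5, char 'a'): match length 0
  offset=3 (pos 4, char 'f'): match length 2
  offset=4 (pos 3, char 'a'): match length 0
  offset=5 (pos 2, char 'c'): match length 0
  offset=6 (pos 1, char 'f'): match length 1
  offset=7 (pos 0, char 'a'): match length 0
Longest match has length 2 at offset 3.
next_char = character at position 7 + 2 = 9 -> 'f'

Best match: offset=3, length=2 (matching 'fa' starting at position 4)
LZ77 triple: (3, 2, 'f')


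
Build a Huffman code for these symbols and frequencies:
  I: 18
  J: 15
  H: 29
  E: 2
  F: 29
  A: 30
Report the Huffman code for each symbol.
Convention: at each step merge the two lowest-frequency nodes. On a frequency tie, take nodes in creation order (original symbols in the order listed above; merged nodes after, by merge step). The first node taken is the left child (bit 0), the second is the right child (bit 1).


Huffman tree construction:
Step 1: Merge E(2) + J(15) = 17
Step 2: Merge (E+J)(17) + I(18) = 35
Step 3: Merge H(29) + F(29) = 58
Step 4: Merge A(30) + ((E+J)+I)(35) = 65
Step 5: Merge (H+F)(58) + (A+((E+J)+I))(65) = 123
Read each symbol's code off the tree from the root (left child = 0, right child = 1).

Codes:
  I: 111 (length 3)
  J: 1101 (length 4)
  H: 00 (length 2)
  E: 1100 (length 4)
  F: 01 (length 2)
  A: 10 (length 2)
Average code length: 298/123 = 2.4228 bits/symbol


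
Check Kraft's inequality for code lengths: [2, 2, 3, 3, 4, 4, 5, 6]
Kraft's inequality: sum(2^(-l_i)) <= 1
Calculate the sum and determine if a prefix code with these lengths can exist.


Sum = 2^(-2) + 2^(-2) + 2^(-3) + 2^(-3) + 2^(-4) + 2^(-4) + 2^(-5) + 2^(-6)
    = 0.25 + 0.25 + 0.125 + 0.125 + 0.0625 + 0.0625 + 0.03125 + 0.015625
    = 59/64 = 0.921875
Since 0.921875 <= 1, Kraft's inequality IS satisfied.
A prefix code with these lengths CAN exist.

Kraft sum = 0.921875. Satisfied.


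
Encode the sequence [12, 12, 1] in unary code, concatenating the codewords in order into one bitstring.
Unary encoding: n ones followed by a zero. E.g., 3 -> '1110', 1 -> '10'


Encode each number as n ones followed by a terminating 0:
  12 -> 1111111111110 (13 bits)
  12 -> 1111111111110 (13 bits)
  1 -> 10 (2 bits)
Total length = 13 + 13 + 2 = 28 bits.

Unary([12, 12, 1]) = 1111111111110111111111111010 (28 bits)


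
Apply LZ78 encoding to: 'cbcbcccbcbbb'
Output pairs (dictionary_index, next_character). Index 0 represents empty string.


LZ78 encoding steps:
Dictionary: {0: ''}
Step 1: w='' (idx 0), next='c' -> output (0, 'c'), add 'c' as idx 1
Step 2: w='' (idx 0), next='b' -> output (0, 'b'), add 'b' as idx 2
Step 3: w='c' (idx 1), next='b' -> output (1, 'b'), add 'cb' as idx 3
Step 4: w='c' (idx 1), next='c' -> output (1, 'c'), add 'cc' as idx 4
Step 5: w='cb' (idx 3), next='c' -> output (3, 'c'), add 'cbc' as idx 5
Step 6: w='b' (idx 2), next='b' -> output (2, 'b'), add 'bb' as idx 6
Step 7: w='b' (idx 2), end of input -> output (2, '')


Encoded: [(0, 'c'), (0, 'b'), (1, 'b'), (1, 'c'), (3, 'c'), (2, 'b'), (2, '')]


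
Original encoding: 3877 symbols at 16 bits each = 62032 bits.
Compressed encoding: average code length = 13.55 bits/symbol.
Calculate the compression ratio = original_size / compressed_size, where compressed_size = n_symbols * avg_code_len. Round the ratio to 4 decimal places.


original_size = n_symbols * orig_bits = 3877 * 16 = 62032 bits
compressed_size = n_symbols * avg_code_len = 3877 * 13.55 = 52533.35 bits
ratio = original_size / compressed_size = 62032 / 52533.35 = 1.1808

Compression ratio = 1.1808


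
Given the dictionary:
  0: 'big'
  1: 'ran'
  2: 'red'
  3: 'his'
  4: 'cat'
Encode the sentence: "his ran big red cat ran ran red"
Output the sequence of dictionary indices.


Look up each word in the dictionary:
  'his' -> 3
  'ran' -> 1
  'big' -> 0
  'red' -> 2
  'cat' -> 4
  'ran' -> 1
  'ran' -> 1
  'red' -> 2

Encoded: [3, 1, 0, 2, 4, 1, 1, 2]


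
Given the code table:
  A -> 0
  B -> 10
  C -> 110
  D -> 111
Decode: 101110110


Decoding:
10 -> B
111 -> D
0 -> A
110 -> C


Result: BDAC


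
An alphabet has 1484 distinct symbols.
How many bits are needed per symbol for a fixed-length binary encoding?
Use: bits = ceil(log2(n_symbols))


log2(1484) = 10.5353
Bracket: 2^10 = 1024 < 1484 <= 2^11 = 2048
So ceil(log2(1484)) = 11

bits = ceil(log2(1484)) = ceil(10.5353) = 11 bits


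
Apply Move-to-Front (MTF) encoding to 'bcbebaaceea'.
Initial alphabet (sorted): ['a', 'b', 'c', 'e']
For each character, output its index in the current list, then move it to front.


MTF encoding:
'b': index 1 in ['a', 'b', 'c', 'e'] -> ['b', 'a', 'c', 'e']
'c': index 2 in ['b', 'a', 'c', 'e'] -> ['c', 'b', 'a', 'e']
'b': index 1 in ['c', 'b', 'a', 'e'] -> ['b', 'c', 'a', 'e']
'e': index 3 in ['b', 'c', 'a', 'e'] -> ['e', 'b', 'c', 'a']
'b': index 1 in ['e', 'b', 'c', 'a'] -> ['b', 'e', 'c', 'a']
'a': index 3 in ['b', 'e', 'c', 'a'] -> ['a', 'b', 'e', 'c']
'a': index 0 in ['a', 'b', 'e', 'c'] -> ['a', 'b', 'e', 'c']
'c': index 3 in ['a', 'b', 'e', 'c'] -> ['c', 'a', 'b', 'e']
'e': index 3 in ['c', 'a', 'b', 'e'] -> ['e', 'c', 'a', 'b']
'e': index 0 in ['e', 'c', 'a', 'b'] -> ['e', 'c', 'a', 'b']
'a': index 2 in ['e', 'c', 'a', 'b'] -> ['a', 'e', 'c', 'b']


Output: [1, 2, 1, 3, 1, 3, 0, 3, 3, 0, 2]


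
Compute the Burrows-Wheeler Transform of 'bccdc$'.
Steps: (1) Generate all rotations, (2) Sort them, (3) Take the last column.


Rotations (sorted):
  0: $bccdc -> last char: c
  1: bccdc$ -> last char: $
  2: c$bccd -> last char: d
  3: ccdc$b -> last char: b
  4: cdc$bc -> last char: c
  5: dc$bcc -> last char: c


BWT = c$dbcc


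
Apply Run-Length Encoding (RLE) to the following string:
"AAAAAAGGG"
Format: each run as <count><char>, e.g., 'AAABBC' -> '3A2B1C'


Scanning runs left to right:
  i=0: run of 'A' x 6 -> '6A'
  i=6: run of 'G' x 3 -> '3G'

RLE = 6A3G


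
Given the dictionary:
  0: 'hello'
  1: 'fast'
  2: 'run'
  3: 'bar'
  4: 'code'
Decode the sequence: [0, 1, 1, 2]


Look up each index in the dictionary:
  0 -> 'hello'
  1 -> 'fast'
  1 -> 'fast'
  2 -> 'run'

Decoded: "hello fast fast run"


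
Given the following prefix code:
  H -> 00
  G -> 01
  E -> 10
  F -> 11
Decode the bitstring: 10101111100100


Decoding step by step:
Bits 10 -> E
Bits 10 -> E
Bits 11 -> F
Bits 11 -> F
Bits 10 -> E
Bits 01 -> G
Bits 00 -> H


Decoded message: EEFFEGH


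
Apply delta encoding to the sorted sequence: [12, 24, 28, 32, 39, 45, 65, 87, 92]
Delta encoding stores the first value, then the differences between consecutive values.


First value: 12
Deltas:
  24 - 12 = 12
  28 - 24 = 4
  32 - 28 = 4
  39 - 32 = 7
  45 - 39 = 6
  65 - 45 = 20
  87 - 65 = 22
  92 - 87 = 5


Delta encoded: [12, 12, 4, 4, 7, 6, 20, 22, 5]


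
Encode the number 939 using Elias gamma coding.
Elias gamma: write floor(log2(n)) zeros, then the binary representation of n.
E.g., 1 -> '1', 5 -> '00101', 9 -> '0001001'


num_bits = floor(log2(939)) + 1 = 10
leading_zeros = num_bits - 1 = 9
binary(939) = 1110101011

Elias gamma(939) = '000000000' + '1110101011' = 0000000001110101011 (19 bits)


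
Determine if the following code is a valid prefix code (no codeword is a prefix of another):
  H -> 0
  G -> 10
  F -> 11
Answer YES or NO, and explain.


Checking each pair (does one codeword prefix another?):
  H='0' vs G='10': no prefix
  H='0' vs F='11': no prefix
  G='10' vs H='0': no prefix
  G='10' vs F='11': no prefix
  F='11' vs H='0': no prefix
  F='11' vs G='10': no prefix
No violation found over all pairs.

YES -- this is a valid prefix code. No codeword is a prefix of any other codeword.


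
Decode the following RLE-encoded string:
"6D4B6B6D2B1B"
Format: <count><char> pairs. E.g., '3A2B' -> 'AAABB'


Expanding each <count><char> pair:
  6D -> 'DDDDDD'
  4B -> 'BBBB'
  6B -> 'BBBBBB'
  6D -> 'DDDDDD'
  2B -> 'BB'
  1B -> 'B'

Decoded = DDDDDDBBBBBBBBBBDDDDDDBBB


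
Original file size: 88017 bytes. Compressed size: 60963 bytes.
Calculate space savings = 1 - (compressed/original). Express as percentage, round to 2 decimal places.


ratio = compressed/original = 60963/88017 = 0.692628
savings = 1 - ratio = 1 - 0.692628 = 0.307372
as a percentage: 0.307372 * 100 = 30.74%

Space savings = 1 - 60963/88017 = 30.74%


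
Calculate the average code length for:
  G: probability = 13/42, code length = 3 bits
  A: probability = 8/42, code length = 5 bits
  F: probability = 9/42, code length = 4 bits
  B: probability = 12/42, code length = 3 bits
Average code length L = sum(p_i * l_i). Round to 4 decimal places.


Weighted contributions p_i * l_i:
  G: (13/42) * 3 = 39/42
  A: (8/42) * 5 = 40/42
  F: (9/42) * 4 = 36/42
  B: (12/42) * 3 = 36/42
Sum = (39 + 40 + 36 + 36)/42 = 151/42

L = 151/42 = 3.5952 bits/symbol


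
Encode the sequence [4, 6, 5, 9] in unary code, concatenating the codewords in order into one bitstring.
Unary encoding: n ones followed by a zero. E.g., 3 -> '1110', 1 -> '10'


Encode each number as n ones followed by a terminating 0:
  4 -> 11110 (5 bits)
  6 -> 1111110 (7 bits)
  5 -> 111110 (6 bits)
  9 -> 1111111110 (10 bits)
Total length = 5 + 7 + 6 + 10 = 28 bits.

Unary([4, 6, 5, 9]) = 1111011111101111101111111110 (28 bits)


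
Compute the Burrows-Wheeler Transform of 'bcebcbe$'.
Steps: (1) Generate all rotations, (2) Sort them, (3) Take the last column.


Rotations (sorted):
  0: $bcebcbe -> last char: e
  1: bcbe$bce -> last char: e
  2: bcebcbe$ -> last char: $
  3: be$bcebc -> last char: c
  4: cbe$bceb -> last char: b
  5: cebcbe$b -> last char: b
  6: e$bcebcb -> last char: b
  7: ebcbe$bc -> last char: c


BWT = ee$cbbbc


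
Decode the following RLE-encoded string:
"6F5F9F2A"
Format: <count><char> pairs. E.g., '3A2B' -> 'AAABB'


Expanding each <count><char> pair:
  6F -> 'FFFFFF'
  5F -> 'FFFFF'
  9F -> 'FFFFFFFFF'
  2A -> 'AA'

Decoded = FFFFFFFFFFFFFFFFFFFFAA


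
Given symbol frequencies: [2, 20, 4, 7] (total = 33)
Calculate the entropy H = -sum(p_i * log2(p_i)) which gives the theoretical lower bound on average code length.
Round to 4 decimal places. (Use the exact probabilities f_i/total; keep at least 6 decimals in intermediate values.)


Per-symbol terms -p_i * log2(p_i) with p_i = f_i/33:
  p = 2/33 = 0.060606: log2(p) = -4.044394, -p*log2(p) = 0.245115
  p = 20/33 = 0.606061: log2(p) = -0.722466, -p*log2(p) = 0.437858
  p = 4/33 = 0.121212: log2(p) = -3.044394, -p*log2(p) = 0.369017
  p = 7/33 = 0.212121: log2(p) = -2.237039, -p*log2(p) = 0.474523
H = 0.245115 + 0.437858 + 0.369017 + 0.474523 = 1.526513

H = 1.5265 bits/symbol


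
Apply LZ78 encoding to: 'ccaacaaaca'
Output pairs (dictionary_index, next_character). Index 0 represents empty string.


LZ78 encoding steps:
Dictionary: {0: ''}
Step 1: w='' (idx 0), next='c' -> output (0, 'c'), add 'c' as idx 1
Step 2: w='c' (idx 1), next='a' -> output (1, 'a'), add 'ca' as idx 2
Step 3: w='' (idx 0), next='a' -> output (0, 'a'), add 'a' as idx 3
Step 4: w='ca' (idx 2), next='a' -> output (2, 'a'), add 'caa' as idx 4
Step 5: w='a' (idx 3), next='c' -> output (3, 'c'), add 'ac' as idx 5
Step 6: w='a' (idx 3), end of input -> output (3, '')


Encoded: [(0, 'c'), (1, 'a'), (0, 'a'), (2, 'a'), (3, 'c'), (3, '')]


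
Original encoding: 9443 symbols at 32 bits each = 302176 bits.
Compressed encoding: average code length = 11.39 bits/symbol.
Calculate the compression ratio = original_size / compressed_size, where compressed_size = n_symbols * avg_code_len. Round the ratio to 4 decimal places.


original_size = n_symbols * orig_bits = 9443 * 32 = 302176 bits
compressed_size = n_symbols * avg_code_len = 9443 * 11.39 = 107555.77 bits
ratio = original_size / compressed_size = 302176 / 107555.77 = 2.8095

Compression ratio = 2.8095


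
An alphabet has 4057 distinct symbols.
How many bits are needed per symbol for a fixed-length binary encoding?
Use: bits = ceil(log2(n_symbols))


log2(4057) = 11.9862
Bracket: 2^11 = 2048 < 4057 <= 2^12 = 4096
So ceil(log2(4057)) = 12

bits = ceil(log2(4057)) = ceil(11.9862) = 12 bits


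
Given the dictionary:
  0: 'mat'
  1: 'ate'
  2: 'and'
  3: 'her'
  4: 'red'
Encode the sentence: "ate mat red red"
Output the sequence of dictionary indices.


Look up each word in the dictionary:
  'ate' -> 1
  'mat' -> 0
  'red' -> 4
  'red' -> 4

Encoded: [1, 0, 4, 4]


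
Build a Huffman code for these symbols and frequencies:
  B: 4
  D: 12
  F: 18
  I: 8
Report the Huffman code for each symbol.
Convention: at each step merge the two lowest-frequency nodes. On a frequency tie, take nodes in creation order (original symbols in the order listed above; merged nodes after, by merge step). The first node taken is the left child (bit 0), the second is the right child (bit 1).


Huffman tree construction:
Step 1: Merge B(4) + I(8) = 12
Step 2: Merge D(12) + (B+I)(12) = 24
Step 3: Merge F(18) + (D+(B+I))(24) = 42
Read each symbol's code off the tree from the root (left child = 0, right child = 1).

Codes:
  B: 110 (length 3)
  D: 10 (length 2)
  F: 0 (length 1)
  I: 111 (length 3)
Average code length: 78/42 = 1.8571 bits/symbol


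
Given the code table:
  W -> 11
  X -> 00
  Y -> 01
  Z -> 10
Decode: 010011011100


Decoding:
01 -> Y
00 -> X
11 -> W
01 -> Y
11 -> W
00 -> X


Result: YXWYWX


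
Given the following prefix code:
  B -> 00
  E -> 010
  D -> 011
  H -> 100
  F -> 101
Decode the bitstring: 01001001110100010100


Decoding step by step:
Bits 010 -> E
Bits 010 -> E
Bits 011 -> D
Bits 101 -> F
Bits 00 -> B
Bits 010 -> E
Bits 100 -> H


Decoded message: EEDFBEH


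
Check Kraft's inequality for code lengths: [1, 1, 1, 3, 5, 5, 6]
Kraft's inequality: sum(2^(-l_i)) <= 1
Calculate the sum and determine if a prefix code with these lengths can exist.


Sum = 2^(-1) + 2^(-1) + 2^(-1) + 2^(-3) + 2^(-5) + 2^(-5) + 2^(-6)
    = 0.5 + 0.5 + 0.5 + 0.125 + 0.03125 + 0.03125 + 0.015625
    = 109/64 = 1.703125
Since 1.703125 > 1, Kraft's inequality is NOT satisfied.
A prefix code with these lengths CANNOT exist.

Kraft sum = 1.703125. Not satisfied.


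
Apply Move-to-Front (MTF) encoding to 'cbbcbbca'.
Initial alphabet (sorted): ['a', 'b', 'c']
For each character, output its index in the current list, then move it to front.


MTF encoding:
'c': index 2 in ['a', 'b', 'c'] -> ['c', 'a', 'b']
'b': index 2 in ['c', 'a', 'b'] -> ['b', 'c', 'a']
'b': index 0 in ['b', 'c', 'a'] -> ['b', 'c', 'a']
'c': index 1 in ['b', 'c', 'a'] -> ['c', 'b', 'a']
'b': index 1 in ['c', 'b', 'a'] -> ['b', 'c', 'a']
'b': index 0 in ['b', 'c', 'a'] -> ['b', 'c', 'a']
'c': index 1 in ['b', 'c', 'a'] -> ['c', 'b', 'a']
'a': index 2 in ['c', 'b', 'a'] -> ['a', 'c', 'b']


Output: [2, 2, 0, 1, 1, 0, 1, 2]


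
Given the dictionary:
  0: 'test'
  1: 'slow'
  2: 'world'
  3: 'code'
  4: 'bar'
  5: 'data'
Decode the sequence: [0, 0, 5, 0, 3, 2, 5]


Look up each index in the dictionary:
  0 -> 'test'
  0 -> 'test'
  5 -> 'data'
  0 -> 'test'
  3 -> 'code'
  2 -> 'world'
  5 -> 'data'

Decoded: "test test data test code world data"


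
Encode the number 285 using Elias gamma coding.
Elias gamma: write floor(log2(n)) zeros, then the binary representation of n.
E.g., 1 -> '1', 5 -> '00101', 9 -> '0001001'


num_bits = floor(log2(285)) + 1 = 9
leading_zeros = num_bits - 1 = 8
binary(285) = 100011101

Elias gamma(285) = '00000000' + '100011101' = 00000000100011101 (17 bits)


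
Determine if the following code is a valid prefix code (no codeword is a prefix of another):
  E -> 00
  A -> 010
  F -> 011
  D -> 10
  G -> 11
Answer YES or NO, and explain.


Checking each pair (does one codeword prefix another?):
  E='00' vs A='010': no prefix
  E='00' vs F='011': no prefix
  E='00' vs D='10': no prefix
  E='00' vs G='11': no prefix
  A='010' vs E='00': no prefix
  A='010' vs F='011': no prefix
  A='010' vs D='10': no prefix
  A='010' vs G='11': no prefix
  F='011' vs E='00': no prefix
  F='011' vs A='010': no prefix
  F='011' vs D='10': no prefix
  F='011' vs G='11': no prefix
  D='10' vs E='00': no prefix
  D='10' vs A='010': no prefix
  D='10' vs F='011': no prefix
  D='10' vs G='11': no prefix
  G='11' vs E='00': no prefix
  G='11' vs A='010': no prefix
  G='11' vs F='011': no prefix
  G='11' vs D='10': no prefix
No violation found over all pairs.

YES -- this is a valid prefix code. No codeword is a prefix of any other codeword.


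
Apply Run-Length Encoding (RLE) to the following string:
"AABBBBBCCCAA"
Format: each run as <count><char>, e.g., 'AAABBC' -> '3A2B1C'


Scanning runs left to right:
  i=0: run of 'A' x 2 -> '2A'
  i=2: run of 'B' x 5 -> '5B'
  i=7: run of 'C' x 3 -> '3C'
  i=10: run of 'A' x 2 -> '2A'

RLE = 2A5B3C2A


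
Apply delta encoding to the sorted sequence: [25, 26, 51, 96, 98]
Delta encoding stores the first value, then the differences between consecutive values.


First value: 25
Deltas:
  26 - 25 = 1
  51 - 26 = 25
  96 - 51 = 45
  98 - 96 = 2


Delta encoded: [25, 1, 25, 45, 2]


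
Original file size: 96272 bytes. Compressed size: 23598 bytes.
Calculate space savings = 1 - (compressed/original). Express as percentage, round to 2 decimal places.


ratio = compressed/original = 23598/96272 = 0.245118
savings = 1 - ratio = 1 - 0.245118 = 0.754882
as a percentage: 0.754882 * 100 = 75.49%

Space savings = 1 - 23598/96272 = 75.49%
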